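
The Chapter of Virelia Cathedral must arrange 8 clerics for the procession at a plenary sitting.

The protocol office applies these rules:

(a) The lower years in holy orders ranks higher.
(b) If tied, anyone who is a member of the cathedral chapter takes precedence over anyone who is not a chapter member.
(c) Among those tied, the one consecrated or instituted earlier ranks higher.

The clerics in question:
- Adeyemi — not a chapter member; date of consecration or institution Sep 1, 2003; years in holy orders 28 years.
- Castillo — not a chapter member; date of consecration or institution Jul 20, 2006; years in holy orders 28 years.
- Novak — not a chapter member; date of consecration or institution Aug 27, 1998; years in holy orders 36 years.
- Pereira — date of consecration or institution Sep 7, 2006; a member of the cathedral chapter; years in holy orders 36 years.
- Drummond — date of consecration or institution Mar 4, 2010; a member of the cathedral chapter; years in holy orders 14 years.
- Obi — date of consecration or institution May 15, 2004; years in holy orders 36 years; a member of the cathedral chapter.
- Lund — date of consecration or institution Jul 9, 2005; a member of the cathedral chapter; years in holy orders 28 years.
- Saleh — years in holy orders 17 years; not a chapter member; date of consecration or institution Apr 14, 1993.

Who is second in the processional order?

Saleh

By years in holy orders (lower first): Drummond (14 years); then Saleh (17 years); then Lund, Adeyemi and Castillo (each 28 years); then Obi, Pereira and Novak (each 36 years).
Among Lund, Adeyemi and Castillo, a member of the cathedral chapter before not a chapter member: Lund (a member of the cathedral chapter) before Adeyemi and Castillo (not a chapter member).
Among Adeyemi and Castillo, by date of consecration or institution (earlier first): Adeyemi (Sep 1, 2003) before Castillo (Jul 20, 2006).
Among Obi, Pereira and Novak, a member of the cathedral chapter before not a chapter member: Obi and Pereira (a member of the cathedral chapter) before Novak (not a chapter member).
Among Obi and Pereira, by date of consecration or institution (earlier first): Obi (May 15, 2004) before Pereira (Sep 7, 2006).
Order: Drummond, Saleh, Lund, Adeyemi, Castillo, Obi, Pereira, Novak.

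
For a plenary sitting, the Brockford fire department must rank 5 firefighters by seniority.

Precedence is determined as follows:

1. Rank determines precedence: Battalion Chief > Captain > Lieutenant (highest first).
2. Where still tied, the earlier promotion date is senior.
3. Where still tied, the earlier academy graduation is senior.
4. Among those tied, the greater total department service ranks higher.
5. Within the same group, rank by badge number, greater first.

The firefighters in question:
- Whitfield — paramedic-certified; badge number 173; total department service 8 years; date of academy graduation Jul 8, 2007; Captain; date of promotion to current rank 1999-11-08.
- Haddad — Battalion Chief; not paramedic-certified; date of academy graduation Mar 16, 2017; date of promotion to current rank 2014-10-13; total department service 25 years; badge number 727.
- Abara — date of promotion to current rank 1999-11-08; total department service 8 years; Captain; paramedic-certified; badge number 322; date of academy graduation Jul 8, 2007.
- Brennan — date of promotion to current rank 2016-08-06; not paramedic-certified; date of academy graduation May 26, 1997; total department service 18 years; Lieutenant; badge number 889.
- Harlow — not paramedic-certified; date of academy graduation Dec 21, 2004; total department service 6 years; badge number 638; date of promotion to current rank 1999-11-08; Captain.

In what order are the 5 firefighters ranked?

By rank: Haddad (Battalion Chief); then Harlow, Abara and Whitfield (Captain); then Brennan (Lieutenant).
Harlow, Abara and Whitfield all have date of promotion to current rank 1999-11-08, so the next rule applies.
Among Harlow, Abara and Whitfield, by date of academy graduation (earlier first): Harlow (Dec 21, 2004) before Abara and Whitfield (Jul 8, 2007).
Abara and Whitfield both have total department service 8 years, so the next rule applies.
Among Abara and Whitfield, by badge number (higher first): Abara (322) before Whitfield (173).
Full order: Haddad, Harlow, Abara, Whitfield, Brennan.

Haddad, Harlow, Abara, Whitfield, Brennan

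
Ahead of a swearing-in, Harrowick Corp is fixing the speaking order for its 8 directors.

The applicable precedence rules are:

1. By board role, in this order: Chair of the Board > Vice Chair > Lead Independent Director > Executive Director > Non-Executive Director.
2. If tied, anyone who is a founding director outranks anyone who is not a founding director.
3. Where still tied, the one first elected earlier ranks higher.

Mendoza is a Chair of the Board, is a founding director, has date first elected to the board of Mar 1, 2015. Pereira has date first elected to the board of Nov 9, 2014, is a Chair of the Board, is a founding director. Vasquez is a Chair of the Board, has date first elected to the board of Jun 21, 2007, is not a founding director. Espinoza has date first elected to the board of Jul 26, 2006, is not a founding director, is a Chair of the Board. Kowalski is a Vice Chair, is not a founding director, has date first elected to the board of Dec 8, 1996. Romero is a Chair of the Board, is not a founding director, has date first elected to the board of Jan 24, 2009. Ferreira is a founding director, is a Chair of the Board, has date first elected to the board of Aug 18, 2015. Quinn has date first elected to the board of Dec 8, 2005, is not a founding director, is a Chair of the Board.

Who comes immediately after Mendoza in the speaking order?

By board role: Pereira, Mendoza, Ferreira, Quinn, Espinoza, Vasquez and Romero (Chair of the Board); then Kowalski (Vice Chair).
Among Pereira, Mendoza, Ferreira, Quinn, Espinoza, Vasquez and Romero, a founding director before not a founding director: Pereira, Mendoza and Ferreira (a founding director) before Quinn, Espinoza, Vasquez and Romero (not a founding director).
Among Pereira, Mendoza and Ferreira, by date first elected to the board (earlier first): Pereira (Nov 9, 2014) before Mendoza (Mar 1, 2015) before Ferreira (Aug 18, 2015).
Among Quinn, Espinoza, Vasquez and Romero, by date first elected to the board (earlier first): Quinn (Dec 8, 2005) before Espinoza (Jul 26, 2006) before Vasquez (Jun 21, 2007) before Romero (Jan 24, 2009).
Order: Pereira, Mendoza, Ferreira, Quinn, Espinoza, Vasquez, Romero, Kowalski.

Ferreira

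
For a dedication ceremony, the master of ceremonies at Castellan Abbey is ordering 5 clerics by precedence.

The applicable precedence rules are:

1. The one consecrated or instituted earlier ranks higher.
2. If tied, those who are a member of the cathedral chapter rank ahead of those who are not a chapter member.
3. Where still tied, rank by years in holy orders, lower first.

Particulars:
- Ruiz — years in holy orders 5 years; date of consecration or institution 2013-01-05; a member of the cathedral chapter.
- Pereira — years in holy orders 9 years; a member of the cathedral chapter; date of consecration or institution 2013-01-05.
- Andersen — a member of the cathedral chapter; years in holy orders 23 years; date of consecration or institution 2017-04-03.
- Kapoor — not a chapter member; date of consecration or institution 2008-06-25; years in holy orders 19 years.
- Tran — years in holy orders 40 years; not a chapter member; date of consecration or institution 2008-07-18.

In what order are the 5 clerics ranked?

By date of consecration or institution (earlier first): Kapoor (2008-06-25); then Tran (2008-07-18); then Ruiz and Pereira (both 2013-01-05); then Andersen (2017-04-03).
Ruiz and Pereira are each a member of the cathedral chapter, so the next rule applies.
Among Ruiz and Pereira, by years in holy orders (lower first): Ruiz (5 years) before Pereira (9 years).
Full order: Kapoor, Tran, Ruiz, Pereira, Andersen.

Kapoor, Tran, Ruiz, Pereira, Andersen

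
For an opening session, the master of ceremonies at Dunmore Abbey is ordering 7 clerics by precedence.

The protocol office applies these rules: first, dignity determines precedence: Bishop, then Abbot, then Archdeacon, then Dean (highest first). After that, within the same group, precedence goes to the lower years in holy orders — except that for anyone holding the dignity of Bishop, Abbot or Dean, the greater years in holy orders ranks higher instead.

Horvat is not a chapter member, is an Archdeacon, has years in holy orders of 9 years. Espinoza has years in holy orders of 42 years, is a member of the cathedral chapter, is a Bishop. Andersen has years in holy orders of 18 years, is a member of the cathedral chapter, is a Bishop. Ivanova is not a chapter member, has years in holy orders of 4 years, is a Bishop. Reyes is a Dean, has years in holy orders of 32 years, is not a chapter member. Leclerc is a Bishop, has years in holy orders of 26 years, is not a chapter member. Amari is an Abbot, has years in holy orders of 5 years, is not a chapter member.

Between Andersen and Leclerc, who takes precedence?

By dignity: Espinoza, Leclerc, Andersen and Ivanova (Bishop); then Amari (Abbot); then Horvat (Archdeacon); then Reyes (Dean).
Among Espinoza, Leclerc, Andersen and Ivanova, by years in holy orders (higher first) (reversed rule for this group): Espinoza (42 years) before Leclerc (26 years) before Andersen (18 years) before Ivanova (4 years).
So Leclerc takes precedence.

Leclerc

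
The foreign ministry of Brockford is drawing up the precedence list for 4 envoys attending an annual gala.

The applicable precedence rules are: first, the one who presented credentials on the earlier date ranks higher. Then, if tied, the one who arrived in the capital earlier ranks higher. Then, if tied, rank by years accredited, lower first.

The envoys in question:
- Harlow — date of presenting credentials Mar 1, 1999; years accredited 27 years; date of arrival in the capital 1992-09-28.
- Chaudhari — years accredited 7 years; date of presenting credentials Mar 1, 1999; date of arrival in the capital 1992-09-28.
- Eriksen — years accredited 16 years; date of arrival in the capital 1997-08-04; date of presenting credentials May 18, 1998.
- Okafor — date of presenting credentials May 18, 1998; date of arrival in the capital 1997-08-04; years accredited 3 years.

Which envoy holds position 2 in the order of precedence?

Eriksen

By date of presenting credentials (earlier first): Okafor and Eriksen (both May 18, 1998); then Chaudhari and Harlow (both Mar 1, 1999).
Okafor and Eriksen both have date of arrival in the capital 1997-08-04, so the next rule applies.
Among Okafor and Eriksen, by years accredited (lower first): Okafor (3 years) before Eriksen (16 years).
Chaudhari and Harlow both have date of arrival in the capital 1992-09-28, so the next rule applies.
Among Chaudhari and Harlow, by years accredited (lower first): Chaudhari (7 years) before Harlow (27 years).
Order: Okafor, Eriksen, Chaudhari, Harlow.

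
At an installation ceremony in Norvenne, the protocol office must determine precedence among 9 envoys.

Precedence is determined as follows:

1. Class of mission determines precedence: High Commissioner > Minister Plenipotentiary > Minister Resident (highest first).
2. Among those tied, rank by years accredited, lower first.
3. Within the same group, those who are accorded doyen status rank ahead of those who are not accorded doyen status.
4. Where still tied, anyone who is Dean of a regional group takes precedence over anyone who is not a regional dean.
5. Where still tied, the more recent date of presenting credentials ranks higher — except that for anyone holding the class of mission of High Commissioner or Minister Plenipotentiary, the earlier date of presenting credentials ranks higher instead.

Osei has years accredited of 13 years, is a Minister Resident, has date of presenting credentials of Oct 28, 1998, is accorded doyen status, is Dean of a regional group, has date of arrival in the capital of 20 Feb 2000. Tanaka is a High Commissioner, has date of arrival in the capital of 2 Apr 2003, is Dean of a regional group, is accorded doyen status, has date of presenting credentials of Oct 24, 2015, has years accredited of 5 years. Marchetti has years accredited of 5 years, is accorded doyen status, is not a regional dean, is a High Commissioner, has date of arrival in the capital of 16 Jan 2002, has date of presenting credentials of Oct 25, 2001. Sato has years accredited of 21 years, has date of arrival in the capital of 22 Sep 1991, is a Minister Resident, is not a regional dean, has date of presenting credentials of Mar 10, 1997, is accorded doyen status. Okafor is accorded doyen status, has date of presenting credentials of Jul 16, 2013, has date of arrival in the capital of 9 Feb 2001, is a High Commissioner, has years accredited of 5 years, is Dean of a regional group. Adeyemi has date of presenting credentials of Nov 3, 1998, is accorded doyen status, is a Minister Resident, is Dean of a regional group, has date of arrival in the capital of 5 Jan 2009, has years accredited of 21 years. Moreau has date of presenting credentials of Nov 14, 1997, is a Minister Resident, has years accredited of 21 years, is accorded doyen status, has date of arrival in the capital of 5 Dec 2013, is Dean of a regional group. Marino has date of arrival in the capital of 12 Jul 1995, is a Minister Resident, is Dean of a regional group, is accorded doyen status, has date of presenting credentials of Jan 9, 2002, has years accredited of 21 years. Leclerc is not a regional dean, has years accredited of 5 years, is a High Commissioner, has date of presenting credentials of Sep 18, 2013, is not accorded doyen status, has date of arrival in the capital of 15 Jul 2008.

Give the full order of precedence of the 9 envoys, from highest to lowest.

By class of mission: Okafor, Tanaka, Marchetti and Leclerc (High Commissioner); then Osei, Marino, Adeyemi, Moreau and Sato (Minister Resident).
Okafor, Tanaka, Marchetti and Leclerc all have years accredited 5 years, so the next rule applies.
Among Okafor, Tanaka, Marchetti and Leclerc, accorded doyen status before not accorded doyen status: Okafor, Tanaka and Marchetti (accorded doyen status) before Leclerc (not accorded doyen status).
Among Okafor, Tanaka and Marchetti, Dean of a regional group before not a regional dean: Okafor and Tanaka (Dean of a regional group) before Marchetti (not a regional dean).
Among Okafor and Tanaka, by date of presenting credentials (earlier first) (reversed rule for this group): Okafor (Jul 16, 2013) before Tanaka (Oct 24, 2015).
Among Osei, Marino, Adeyemi, Moreau and Sato, by years accredited (lower first): Osei (13 years) before Marino, Adeyemi, Moreau and Sato (21 years).
Marino, Adeyemi, Moreau and Sato are each accorded doyen status, so the next rule applies.
Among Marino, Adeyemi, Moreau and Sato, Dean of a regional group before not a regional dean: Marino, Adeyemi and Moreau (Dean of a regional group) before Sato (not a regional dean).
Among Marino, Adeyemi and Moreau, by date of presenting credentials (later first): Marino (Jan 9, 2002) before Adeyemi (Nov 3, 1998) before Moreau (Nov 14, 1997).
Full order: Okafor, Tanaka, Marchetti, Leclerc, Osei, Marino, Adeyemi, Moreau, Sato.

Okafor, Tanaka, Marchetti, Leclerc, Osei, Marino, Adeyemi, Moreau, Sato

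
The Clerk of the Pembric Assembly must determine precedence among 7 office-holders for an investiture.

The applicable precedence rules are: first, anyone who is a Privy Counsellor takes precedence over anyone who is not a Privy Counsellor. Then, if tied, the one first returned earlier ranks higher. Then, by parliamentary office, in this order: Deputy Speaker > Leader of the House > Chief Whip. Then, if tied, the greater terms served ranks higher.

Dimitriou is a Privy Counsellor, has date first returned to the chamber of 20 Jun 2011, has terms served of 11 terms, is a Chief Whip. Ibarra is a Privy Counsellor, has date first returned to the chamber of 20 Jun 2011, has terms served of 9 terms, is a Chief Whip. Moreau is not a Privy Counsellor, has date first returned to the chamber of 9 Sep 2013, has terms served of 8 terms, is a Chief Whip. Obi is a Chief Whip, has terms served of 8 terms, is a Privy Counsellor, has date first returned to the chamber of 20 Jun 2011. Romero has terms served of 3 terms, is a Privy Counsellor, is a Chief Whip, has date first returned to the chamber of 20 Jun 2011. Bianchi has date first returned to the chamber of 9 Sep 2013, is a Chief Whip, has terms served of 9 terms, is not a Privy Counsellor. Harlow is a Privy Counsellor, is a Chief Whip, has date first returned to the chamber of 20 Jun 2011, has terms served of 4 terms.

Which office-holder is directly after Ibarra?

By the first rule: Dimitriou, Ibarra, Obi, Harlow and Romero (each a Privy Counsellor); then Bianchi and Moreau (both not a Privy Counsellor).
Dimitriou, Ibarra, Obi, Harlow and Romero all have date first returned to the chamber 20 Jun 2011, so the next rule applies.
Dimitriou, Ibarra, Obi, Harlow and Romero are each Chief Whip, so the next rule applies.
Among Dimitriou, Ibarra, Obi, Harlow and Romero, by terms served (higher first): Dimitriou (11 terms) before Ibarra (9 terms) before Obi (8 terms) before Harlow (4 terms) before Romero (3 terms).
Bianchi and Moreau both have date first returned to the chamber 9 Sep 2013, so the next rule applies.
Bianchi and Moreau are each Chief Whip, so the next rule applies.
Among Bianchi and Moreau, by terms served (higher first): Bianchi (9 terms) before Moreau (8 terms).
Order: Dimitriou, Ibarra, Obi, Harlow, Romero, Bianchi, Moreau.

Obi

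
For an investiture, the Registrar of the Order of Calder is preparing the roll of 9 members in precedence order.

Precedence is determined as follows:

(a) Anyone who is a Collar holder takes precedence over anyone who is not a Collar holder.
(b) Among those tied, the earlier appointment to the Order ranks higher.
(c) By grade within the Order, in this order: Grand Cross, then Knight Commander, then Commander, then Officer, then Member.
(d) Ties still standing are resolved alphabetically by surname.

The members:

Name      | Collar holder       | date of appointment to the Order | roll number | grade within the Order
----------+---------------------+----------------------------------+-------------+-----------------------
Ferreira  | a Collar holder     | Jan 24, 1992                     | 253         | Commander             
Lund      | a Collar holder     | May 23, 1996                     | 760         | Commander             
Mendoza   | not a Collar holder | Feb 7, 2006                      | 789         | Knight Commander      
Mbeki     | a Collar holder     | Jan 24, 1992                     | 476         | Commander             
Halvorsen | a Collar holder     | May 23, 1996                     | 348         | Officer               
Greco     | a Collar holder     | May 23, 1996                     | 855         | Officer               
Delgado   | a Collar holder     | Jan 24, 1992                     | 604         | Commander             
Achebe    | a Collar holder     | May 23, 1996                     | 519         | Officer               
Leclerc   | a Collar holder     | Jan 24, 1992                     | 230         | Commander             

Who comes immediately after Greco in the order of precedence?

By the first rule: Delgado, Ferreira, Leclerc, Mbeki, Lund, Achebe, Greco and Halvorsen (each a Collar holder); then Mendoza (not a Collar holder).
Among Delgado, Ferreira, Leclerc, Mbeki, Lund, Achebe, Greco and Halvorsen, by date of appointment to the Order (earlier first): Delgado, Ferreira, Leclerc and Mbeki (Jan 24, 1992) before Lund, Achebe, Greco and Halvorsen (May 23, 1996).
Delgado, Ferreira, Leclerc and Mbeki are each Commander, so the next rule applies.
Among Delgado, Ferreira, Leclerc and Mbeki, alphabetically by surname: Delgado before Ferreira before Leclerc before Mbeki.
Among Lund, Achebe, Greco and Halvorsen, by grade within the Order: Lund (Commander) before Achebe, Greco and Halvorsen (Officer).
Among Achebe, Greco and Halvorsen, alphabetically by surname: Achebe before Greco before Halvorsen.
Order: Delgado, Ferreira, Leclerc, Mbeki, Lund, Achebe, Greco, Halvorsen, Mendoza.

Halvorsen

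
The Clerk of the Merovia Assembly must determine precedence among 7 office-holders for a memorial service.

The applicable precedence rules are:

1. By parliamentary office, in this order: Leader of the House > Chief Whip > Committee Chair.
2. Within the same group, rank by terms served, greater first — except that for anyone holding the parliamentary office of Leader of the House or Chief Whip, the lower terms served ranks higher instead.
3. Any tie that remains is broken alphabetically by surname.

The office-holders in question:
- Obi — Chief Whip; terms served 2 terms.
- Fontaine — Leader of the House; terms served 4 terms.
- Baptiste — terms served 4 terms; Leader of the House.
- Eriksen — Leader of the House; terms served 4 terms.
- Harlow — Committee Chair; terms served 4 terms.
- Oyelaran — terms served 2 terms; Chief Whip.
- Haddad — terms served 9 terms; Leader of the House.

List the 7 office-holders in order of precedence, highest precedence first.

Baptiste, Eriksen, Fontaine, Haddad, Obi, Oyelaran, Harlow

By parliamentary office: Baptiste, Eriksen, Fontaine and Haddad (Leader of the House); then Obi and Oyelaran (Chief Whip); then Harlow (Committee Chair).
Among Baptiste, Eriksen, Fontaine and Haddad, by terms served (lower first) (reversed rule for this group): Baptiste, Eriksen and Fontaine (4 terms) before Haddad (9 terms).
Among Baptiste, Eriksen and Fontaine, alphabetically by surname: Baptiste before Eriksen before Fontaine.
Obi and Oyelaran both have terms served 2 terms, so the next rule applies.
Among Obi and Oyelaran, alphabetically by surname: Obi before Oyelaran.
Full order: Baptiste, Eriksen, Fontaine, Haddad, Obi, Oyelaran, Harlow.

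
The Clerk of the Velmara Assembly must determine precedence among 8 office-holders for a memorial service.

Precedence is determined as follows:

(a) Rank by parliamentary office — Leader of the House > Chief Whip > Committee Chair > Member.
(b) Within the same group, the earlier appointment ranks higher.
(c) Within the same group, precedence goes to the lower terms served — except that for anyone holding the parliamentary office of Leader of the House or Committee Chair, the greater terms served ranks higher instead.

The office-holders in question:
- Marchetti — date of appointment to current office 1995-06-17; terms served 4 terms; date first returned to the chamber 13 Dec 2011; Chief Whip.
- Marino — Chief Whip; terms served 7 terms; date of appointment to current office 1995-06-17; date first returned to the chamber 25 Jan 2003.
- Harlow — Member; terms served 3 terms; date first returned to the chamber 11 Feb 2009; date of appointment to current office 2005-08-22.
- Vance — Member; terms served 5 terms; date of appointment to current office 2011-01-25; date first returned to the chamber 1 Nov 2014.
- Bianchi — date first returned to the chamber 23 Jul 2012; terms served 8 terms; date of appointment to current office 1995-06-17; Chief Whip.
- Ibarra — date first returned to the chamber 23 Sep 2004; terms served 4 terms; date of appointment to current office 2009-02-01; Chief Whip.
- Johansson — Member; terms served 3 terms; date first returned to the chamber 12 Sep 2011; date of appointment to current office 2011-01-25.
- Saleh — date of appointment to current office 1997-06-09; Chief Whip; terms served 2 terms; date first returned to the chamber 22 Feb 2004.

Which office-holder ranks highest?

Marchetti

By parliamentary office: Marchetti, Marino, Bianchi, Saleh and Ibarra (Chief Whip); then Harlow, Johansson and Vance (Member).
Among Marchetti, Marino, Bianchi, Saleh and Ibarra, by date of appointment to current office (earlier first): Marchetti, Marino and Bianchi (1995-06-17) before Saleh (1997-06-09) before Ibarra (2009-02-01).
Among Marchetti, Marino and Bianchi, by terms served (lower first): Marchetti (4 terms) before Marino (7 terms) before Bianchi (8 terms).
Among Harlow, Johansson and Vance, by date of appointment to current office (earlier first): Harlow (2005-08-22) before Johansson and Vance (2011-01-25).
Among Johansson and Vance, by terms served (lower first): Johansson (3 terms) before Vance (5 terms).
Order: Marchetti, Marino, Bianchi, Saleh, Ibarra, Harlow, Johansson, Vance.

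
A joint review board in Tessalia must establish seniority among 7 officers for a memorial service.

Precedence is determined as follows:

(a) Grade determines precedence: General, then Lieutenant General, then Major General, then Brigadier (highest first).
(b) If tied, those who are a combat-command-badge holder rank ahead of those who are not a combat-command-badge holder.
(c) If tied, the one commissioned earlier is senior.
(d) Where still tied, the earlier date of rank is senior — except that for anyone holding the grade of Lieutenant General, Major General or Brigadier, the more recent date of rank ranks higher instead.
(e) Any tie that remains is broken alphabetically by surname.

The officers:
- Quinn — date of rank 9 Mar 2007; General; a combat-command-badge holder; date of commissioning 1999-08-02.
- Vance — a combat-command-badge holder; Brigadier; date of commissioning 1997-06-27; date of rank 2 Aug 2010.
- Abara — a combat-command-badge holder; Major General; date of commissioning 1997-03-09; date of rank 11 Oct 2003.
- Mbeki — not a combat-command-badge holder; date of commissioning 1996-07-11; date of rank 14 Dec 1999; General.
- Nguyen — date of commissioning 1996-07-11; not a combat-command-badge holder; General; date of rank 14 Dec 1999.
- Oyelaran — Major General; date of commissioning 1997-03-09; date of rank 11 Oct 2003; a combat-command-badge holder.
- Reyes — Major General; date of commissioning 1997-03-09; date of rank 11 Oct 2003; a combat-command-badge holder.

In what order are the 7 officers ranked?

By grade: Quinn, Mbeki and Nguyen (General); then Abara, Oyelaran and Reyes (Major General); then Vance (Brigadier).
Among Quinn, Mbeki and Nguyen, a combat-command-badge holder before not a combat-command-badge holder: Quinn (a combat-command-badge holder) before Mbeki and Nguyen (not a combat-command-badge holder).
Mbeki and Nguyen both have date of commissioning 1996-07-11, so the next rule applies.
Mbeki and Nguyen both have date of rank 14 Dec 1999, so the next rule applies.
Among Mbeki and Nguyen, alphabetically by surname: Mbeki before Nguyen.
Abara, Oyelaran and Reyes are each a combat-command-badge holder, so the next rule applies.
Abara, Oyelaran and Reyes all have date of commissioning 1997-03-09, so the next rule applies.
Abara, Oyelaran and Reyes all have date of rank 11 Oct 2003, so the next rule applies.
Among Abara, Oyelaran and Reyes, alphabetically by surname: Abara before Oyelaran before Reyes.
Full order: Quinn, Mbeki, Nguyen, Abara, Oyelaran, Reyes, Vance.

Quinn, Mbeki, Nguyen, Abara, Oyelaran, Reyes, Vance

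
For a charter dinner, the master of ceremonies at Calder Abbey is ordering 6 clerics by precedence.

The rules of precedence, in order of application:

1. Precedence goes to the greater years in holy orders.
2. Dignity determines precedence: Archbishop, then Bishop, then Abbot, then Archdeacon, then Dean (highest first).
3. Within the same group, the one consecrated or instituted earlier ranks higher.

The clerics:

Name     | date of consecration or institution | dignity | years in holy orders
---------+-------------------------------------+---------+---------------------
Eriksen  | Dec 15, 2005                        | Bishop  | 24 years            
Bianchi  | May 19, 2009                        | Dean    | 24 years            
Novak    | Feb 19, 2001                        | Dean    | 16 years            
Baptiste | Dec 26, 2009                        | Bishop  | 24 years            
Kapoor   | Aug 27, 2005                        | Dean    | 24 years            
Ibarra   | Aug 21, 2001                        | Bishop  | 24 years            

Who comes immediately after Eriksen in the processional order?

Baptiste

By years in holy orders (higher first): Ibarra, Eriksen, Baptiste, Kapoor and Bianchi (each 24 years); then Novak (16 years).
Among Ibarra, Eriksen, Baptiste, Kapoor and Bianchi, by dignity: Ibarra, Eriksen and Baptiste (Bishop) before Kapoor and Bianchi (Dean).
Among Ibarra, Eriksen and Baptiste, by date of consecration or institution (earlier first): Ibarra (Aug 21, 2001) before Eriksen (Dec 15, 2005) before Baptiste (Dec 26, 2009).
Among Kapoor and Bianchi, by date of consecration or institution (earlier first): Kapoor (Aug 27, 2005) before Bianchi (May 19, 2009).
Order: Ibarra, Eriksen, Baptiste, Kapoor, Bianchi, Novak.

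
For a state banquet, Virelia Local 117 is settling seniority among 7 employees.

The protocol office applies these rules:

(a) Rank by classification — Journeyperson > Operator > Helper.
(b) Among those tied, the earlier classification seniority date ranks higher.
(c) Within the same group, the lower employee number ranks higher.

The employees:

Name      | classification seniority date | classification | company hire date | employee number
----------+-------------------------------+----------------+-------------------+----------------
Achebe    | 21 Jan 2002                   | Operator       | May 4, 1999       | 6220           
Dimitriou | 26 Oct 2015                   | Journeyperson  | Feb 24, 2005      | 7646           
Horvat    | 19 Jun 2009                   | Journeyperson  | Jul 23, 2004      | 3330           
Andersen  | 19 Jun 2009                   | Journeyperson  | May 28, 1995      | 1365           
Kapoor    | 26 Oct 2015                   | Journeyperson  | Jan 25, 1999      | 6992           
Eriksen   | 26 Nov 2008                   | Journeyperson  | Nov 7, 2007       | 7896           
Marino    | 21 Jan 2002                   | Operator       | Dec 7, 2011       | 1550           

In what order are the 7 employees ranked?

Eriksen, Andersen, Horvat, Kapoor, Dimitriou, Marino, Achebe

By classification: Eriksen, Andersen, Horvat, Kapoor and Dimitriou (Journeyperson); then Marino and Achebe (Operator).
Among Eriksen, Andersen, Horvat, Kapoor and Dimitriou, by classification seniority date (earlier first): Eriksen (26 Nov 2008) before Andersen and Horvat (19 Jun 2009) before Kapoor and Dimitriou (26 Oct 2015).
Among Andersen and Horvat, by employee number (lower first): Andersen (1365) before Horvat (3330).
Among Kapoor and Dimitriou, by employee number (lower first): Kapoor (6992) before Dimitriou (7646).
Marino and Achebe both have classification seniority date 21 Jan 2002, so the next rule applies.
Among Marino and Achebe, by employee number (lower first): Marino (1550) before Achebe (6220).
Full order: Eriksen, Andersen, Horvat, Kapoor, Dimitriou, Marino, Achebe.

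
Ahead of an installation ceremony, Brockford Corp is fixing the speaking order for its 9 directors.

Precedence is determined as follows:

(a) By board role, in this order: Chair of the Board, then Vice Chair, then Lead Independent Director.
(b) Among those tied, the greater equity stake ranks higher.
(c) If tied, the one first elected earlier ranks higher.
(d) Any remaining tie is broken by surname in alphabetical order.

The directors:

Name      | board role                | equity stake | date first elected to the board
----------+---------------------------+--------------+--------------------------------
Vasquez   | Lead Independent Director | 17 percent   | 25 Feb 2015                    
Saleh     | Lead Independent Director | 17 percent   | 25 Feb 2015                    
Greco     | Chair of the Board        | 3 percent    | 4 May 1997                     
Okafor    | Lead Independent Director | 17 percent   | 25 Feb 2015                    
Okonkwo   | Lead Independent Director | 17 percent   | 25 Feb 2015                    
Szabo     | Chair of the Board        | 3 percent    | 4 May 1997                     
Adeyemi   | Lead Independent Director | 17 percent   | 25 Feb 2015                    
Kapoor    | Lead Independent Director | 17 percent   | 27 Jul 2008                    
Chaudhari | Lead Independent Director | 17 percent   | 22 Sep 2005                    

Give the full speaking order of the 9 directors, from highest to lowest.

By board role: Greco and Szabo (Chair of the Board); then Chaudhari, Kapoor, Adeyemi, Okafor, Okonkwo, Saleh and Vasquez (Lead Independent Director).
Greco and Szabo both have equity stake 3 percent, so the next rule applies.
Greco and Szabo both have date first elected to the board 4 May 1997, so the next rule applies.
Among Greco and Szabo, alphabetically by surname: Greco before Szabo.
Chaudhari, Kapoor, Adeyemi, Okafor, Okonkwo, Saleh and Vasquez all have equity stake 17 percent, so the next rule applies.
Among Chaudhari, Kapoor, Adeyemi, Okafor, Okonkwo, Saleh and Vasquez, by date first elected to the board (earlier first): Chaudhari (22 Sep 2005) before Kapoor (27 Jul 2008) before Adeyemi, Okafor, Okonkwo, Saleh and Vasquez (25 Feb 2015).
Among Adeyemi, Okafor, Okonkwo, Saleh and Vasquez, alphabetically by surname: Adeyemi before Okafor before Okonkwo before Saleh before Vasquez.
Full order: Greco, Szabo, Chaudhari, Kapoor, Adeyemi, Okafor, Okonkwo, Saleh, Vasquez.

Greco, Szabo, Chaudhari, Kapoor, Adeyemi, Okafor, Okonkwo, Saleh, Vasquez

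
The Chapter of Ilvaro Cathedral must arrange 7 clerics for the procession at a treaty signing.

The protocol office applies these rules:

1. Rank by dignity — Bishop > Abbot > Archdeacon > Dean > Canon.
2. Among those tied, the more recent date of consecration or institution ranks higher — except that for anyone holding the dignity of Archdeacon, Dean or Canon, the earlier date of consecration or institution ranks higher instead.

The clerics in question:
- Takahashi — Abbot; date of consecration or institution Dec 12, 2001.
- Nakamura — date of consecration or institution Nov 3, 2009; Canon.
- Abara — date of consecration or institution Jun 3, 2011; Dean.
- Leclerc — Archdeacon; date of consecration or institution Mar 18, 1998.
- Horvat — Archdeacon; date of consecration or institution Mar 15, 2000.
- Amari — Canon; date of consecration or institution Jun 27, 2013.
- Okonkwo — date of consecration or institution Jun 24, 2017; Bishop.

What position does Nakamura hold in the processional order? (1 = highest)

6

By dignity: Okonkwo (Bishop); then Takahashi (Abbot); then Leclerc and Horvat (Archdeacon); then Abara (Dean); then Nakamura and Amari (Canon).
Among Leclerc and Horvat, by date of consecration or institution (earlier first) (reversed rule for this group): Leclerc (Mar 18, 1998) before Horvat (Mar 15, 2000).
Among Nakamura and Amari, by date of consecration or institution (earlier first) (reversed rule for this group): Nakamura (Nov 3, 2009) before Amari (Jun 27, 2013).
Order: Okonkwo, Takahashi, Leclerc, Horvat, Abara, Nakamura, Amari. So position 6.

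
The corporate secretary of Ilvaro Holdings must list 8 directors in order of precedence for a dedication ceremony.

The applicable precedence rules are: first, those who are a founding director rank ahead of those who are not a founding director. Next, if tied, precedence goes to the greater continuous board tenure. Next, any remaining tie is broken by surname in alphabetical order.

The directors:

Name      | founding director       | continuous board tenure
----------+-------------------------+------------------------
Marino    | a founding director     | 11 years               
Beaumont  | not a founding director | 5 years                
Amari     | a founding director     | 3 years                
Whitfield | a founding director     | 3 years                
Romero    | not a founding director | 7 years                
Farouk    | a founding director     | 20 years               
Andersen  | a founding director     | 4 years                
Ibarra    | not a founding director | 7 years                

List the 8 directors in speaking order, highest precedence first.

Farouk, Marino, Andersen, Amari, Whitfield, Ibarra, Romero, Beaumont

By the first rule: Farouk, Marino, Andersen, Amari and Whitfield (each a founding director); then Ibarra, Romero and Beaumont (each not a founding director).
Among Farouk, Marino, Andersen, Amari and Whitfield, by continuous board tenure (higher first): Farouk (20 years) before Marino (11 years) before Andersen (4 years) before Amari and Whitfield (3 years).
Among Amari and Whitfield, alphabetically by surname: Amari before Whitfield.
Among Ibarra, Romero and Beaumont, by continuous board tenure (higher first): Ibarra and Romero (7 years) before Beaumont (5 years).
Among Ibarra and Romero, alphabetically by surname: Ibarra before Romero.
Full order: Farouk, Marino, Andersen, Amari, Whitfield, Ibarra, Romero, Beaumont.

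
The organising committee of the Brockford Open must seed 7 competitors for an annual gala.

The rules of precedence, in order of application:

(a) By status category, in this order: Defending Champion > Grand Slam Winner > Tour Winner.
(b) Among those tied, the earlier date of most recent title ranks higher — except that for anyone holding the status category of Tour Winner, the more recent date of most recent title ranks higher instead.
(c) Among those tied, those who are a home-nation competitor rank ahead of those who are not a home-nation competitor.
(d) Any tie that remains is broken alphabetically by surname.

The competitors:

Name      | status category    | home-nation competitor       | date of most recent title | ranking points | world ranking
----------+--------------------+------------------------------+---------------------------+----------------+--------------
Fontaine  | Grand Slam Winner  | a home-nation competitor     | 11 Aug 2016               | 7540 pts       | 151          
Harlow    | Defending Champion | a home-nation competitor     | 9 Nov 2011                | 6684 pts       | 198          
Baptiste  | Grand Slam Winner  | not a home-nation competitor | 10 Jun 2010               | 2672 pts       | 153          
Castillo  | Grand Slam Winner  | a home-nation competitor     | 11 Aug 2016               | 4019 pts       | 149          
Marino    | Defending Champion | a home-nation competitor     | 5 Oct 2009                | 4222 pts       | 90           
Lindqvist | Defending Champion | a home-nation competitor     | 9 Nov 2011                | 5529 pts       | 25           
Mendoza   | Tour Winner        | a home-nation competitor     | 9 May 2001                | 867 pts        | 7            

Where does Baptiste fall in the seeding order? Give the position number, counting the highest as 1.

By status category: Marino, Harlow and Lindqvist (Defending Champion); then Baptiste, Castillo and Fontaine (Grand Slam Winner); then Mendoza (Tour Winner).
Among Marino, Harlow and Lindqvist, by date of most recent title (earlier first): Marino (5 Oct 2009) before Harlow and Lindqvist (9 Nov 2011).
Harlow and Lindqvist are each a home-nation competitor, so the next rule applies.
Among Harlow and Lindqvist, alphabetically by surname: Harlow before Lindqvist.
Among Baptiste, Castillo and Fontaine, by date of most recent title (earlier first): Baptiste (10 Jun 2010) before Castillo and Fontaine (11 Aug 2016).
Castillo and Fontaine are each a home-nation competitor, so the next rule applies.
Among Castillo and Fontaine, alphabetically by surname: Castillo before Fontaine.
Order: Marino, Harlow, Lindqvist, Baptiste, Castillo, Fontaine, Mendoza. So position 4.

4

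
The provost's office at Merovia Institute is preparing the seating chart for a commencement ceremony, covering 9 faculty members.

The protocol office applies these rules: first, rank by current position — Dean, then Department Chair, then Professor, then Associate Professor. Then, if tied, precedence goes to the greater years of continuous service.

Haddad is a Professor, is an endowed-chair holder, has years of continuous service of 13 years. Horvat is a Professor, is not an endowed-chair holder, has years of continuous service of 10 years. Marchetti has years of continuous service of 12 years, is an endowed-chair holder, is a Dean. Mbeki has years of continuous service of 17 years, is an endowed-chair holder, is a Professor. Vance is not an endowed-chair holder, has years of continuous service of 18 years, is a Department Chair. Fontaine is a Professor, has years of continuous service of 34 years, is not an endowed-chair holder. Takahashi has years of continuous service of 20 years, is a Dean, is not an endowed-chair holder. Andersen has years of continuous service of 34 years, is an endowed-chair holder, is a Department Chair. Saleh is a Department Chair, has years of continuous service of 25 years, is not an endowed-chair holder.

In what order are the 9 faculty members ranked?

Takahashi, Marchetti, Andersen, Saleh, Vance, Fontaine, Mbeki, Haddad, Horvat

By current position: Takahashi and Marchetti (Dean); then Andersen, Saleh and Vance (Department Chair); then Fontaine, Mbeki, Haddad and Horvat (Professor).
Among Takahashi and Marchetti, by years of continuous service (higher first): Takahashi (20 years) before Marchetti (12 years).
Among Andersen, Saleh and Vance, by years of continuous service (higher first): Andersen (34 years) before Saleh (25 years) before Vance (18 years).
Among Fontaine, Mbeki, Haddad and Horvat, by years of continuous service (higher first): Fontaine (34 years) before Mbeki (17 years) before Haddad (13 years) before Horvat (10 years).
Full order: Takahashi, Marchetti, Andersen, Saleh, Vance, Fontaine, Mbeki, Haddad, Horvat.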